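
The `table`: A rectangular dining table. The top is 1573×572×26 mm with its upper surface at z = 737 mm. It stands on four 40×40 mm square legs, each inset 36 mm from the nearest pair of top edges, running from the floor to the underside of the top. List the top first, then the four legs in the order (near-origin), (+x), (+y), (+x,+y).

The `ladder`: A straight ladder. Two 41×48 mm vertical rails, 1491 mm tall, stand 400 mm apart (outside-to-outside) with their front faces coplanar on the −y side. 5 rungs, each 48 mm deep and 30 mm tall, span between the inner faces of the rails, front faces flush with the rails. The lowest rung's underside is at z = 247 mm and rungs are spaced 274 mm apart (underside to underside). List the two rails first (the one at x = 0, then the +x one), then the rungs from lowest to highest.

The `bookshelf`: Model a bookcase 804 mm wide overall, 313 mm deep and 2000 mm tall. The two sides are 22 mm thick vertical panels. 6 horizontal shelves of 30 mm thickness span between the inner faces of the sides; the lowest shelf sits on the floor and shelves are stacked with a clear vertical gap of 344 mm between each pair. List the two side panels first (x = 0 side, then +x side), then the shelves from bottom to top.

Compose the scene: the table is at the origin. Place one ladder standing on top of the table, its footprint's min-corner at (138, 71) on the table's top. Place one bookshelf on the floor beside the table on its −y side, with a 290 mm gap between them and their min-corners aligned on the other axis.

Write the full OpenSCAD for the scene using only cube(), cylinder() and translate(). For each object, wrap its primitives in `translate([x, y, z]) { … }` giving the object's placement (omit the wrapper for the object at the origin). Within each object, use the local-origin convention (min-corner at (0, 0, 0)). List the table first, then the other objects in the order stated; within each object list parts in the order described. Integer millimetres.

translate([0, 0, 711]) cube([1573, 572, 26]);
translate([36, 36, 0]) cube([40, 40, 711]);
translate([1497, 36, 0]) cube([40, 40, 711]);
translate([36, 496, 0]) cube([40, 40, 711]);
translate([1497, 496, 0]) cube([40, 40, 711]);
translate([138, 71, 737]) {
  cube([41, 48, 1491]);
  translate([359, 0, 0]) cube([41, 48, 1491]);
  translate([41, 0, 247]) cube([318, 48, 30]);
  translate([41, 0, 521]) cube([318, 48, 30]);
  translate([41, 0, 795]) cube([318, 48, 30]);
  translate([41, 0, 1069]) cube([318, 48, 30]);
  translate([41, 0, 1343]) cube([318, 48, 30]);
}
translate([0, -603, 0]) {
  cube([22, 313, 2000]);
  translate([782, 0, 0]) cube([22, 313, 2000]);
  translate([22, 0, 0]) cube([760, 313, 30]);
  translate([22, 0, 374]) cube([760, 313, 30]);
  translate([22, 0, 748]) cube([760, 313, 30]);
  translate([22, 0, 1122]) cube([760, 313, 30]);
  translate([22, 0, 1496]) cube([760, 313, 30]);
  translate([22, 0, 1870]) cube([760, 313, 30]);
}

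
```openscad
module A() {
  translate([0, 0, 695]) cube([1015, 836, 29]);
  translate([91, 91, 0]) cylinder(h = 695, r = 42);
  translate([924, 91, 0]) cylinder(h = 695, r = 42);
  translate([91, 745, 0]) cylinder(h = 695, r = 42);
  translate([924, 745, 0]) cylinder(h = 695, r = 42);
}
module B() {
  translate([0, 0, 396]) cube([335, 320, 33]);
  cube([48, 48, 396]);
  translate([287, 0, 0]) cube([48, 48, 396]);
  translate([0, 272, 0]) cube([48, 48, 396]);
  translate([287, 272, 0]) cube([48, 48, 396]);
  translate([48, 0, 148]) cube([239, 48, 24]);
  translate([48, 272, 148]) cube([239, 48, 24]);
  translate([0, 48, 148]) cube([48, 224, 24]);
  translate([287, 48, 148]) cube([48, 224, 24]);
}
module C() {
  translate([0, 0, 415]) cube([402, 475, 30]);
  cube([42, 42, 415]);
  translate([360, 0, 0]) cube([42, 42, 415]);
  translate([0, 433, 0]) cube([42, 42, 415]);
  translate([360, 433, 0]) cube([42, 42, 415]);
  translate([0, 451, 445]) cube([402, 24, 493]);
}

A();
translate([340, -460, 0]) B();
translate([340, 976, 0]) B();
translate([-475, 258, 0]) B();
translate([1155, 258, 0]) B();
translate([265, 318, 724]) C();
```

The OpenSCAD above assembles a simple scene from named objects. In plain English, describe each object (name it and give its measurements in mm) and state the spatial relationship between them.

A is a table with a 1015×836 mm rectangular top, 29 mm thick, top surface at z = 724 mm, supported by four round legs of 84 mm diameter, each leg's bounding box inset 49 mm from the nearest pair of top edges, running from the floor.

B is a four-legged stool. The seat is 335×320 mm, 33 mm thick, top at z = 429 mm. It stands on four square legs, each 48×48 mm in cross-section, from z = 0 to the seat underside, each flush with a corner of the seat. Four stretchers, 48 mm wide and 24 mm tall, connect adjacent legs with their undersides at z = 148 mm, each running between the inner faces of the legs it joins and aligned with the legs' outer faces on the other axis.

C is a chair: 402×475 mm seat, 30 mm thick, top at z = 445 mm, on four 42 mm square corner legs flush with the seat edges. A 24 mm thick backrest slab spans the full seat width, extending 493 mm above the seat top, its back face flush with the seat's +y edge.

Four stools sit around the table at the −y, +y, −x, +x sides. The chair is on top of the table.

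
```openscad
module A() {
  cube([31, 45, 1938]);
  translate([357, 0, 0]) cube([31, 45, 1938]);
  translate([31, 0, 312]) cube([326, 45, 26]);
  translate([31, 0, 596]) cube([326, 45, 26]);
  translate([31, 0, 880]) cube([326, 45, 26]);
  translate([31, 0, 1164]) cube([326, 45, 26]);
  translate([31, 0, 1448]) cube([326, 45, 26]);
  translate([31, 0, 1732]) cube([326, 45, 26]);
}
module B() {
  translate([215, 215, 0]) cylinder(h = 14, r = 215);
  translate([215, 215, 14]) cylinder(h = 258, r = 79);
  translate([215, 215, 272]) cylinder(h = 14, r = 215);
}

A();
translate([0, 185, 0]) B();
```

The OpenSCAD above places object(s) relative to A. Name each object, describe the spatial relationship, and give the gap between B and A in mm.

The spool's nearest face is 140 mm from the ladder's +y face.

A is a ladder. B is a spool. The spool is on the floor beside the ladder on its +y side. The gap between the spool and the ladder is 140 mm.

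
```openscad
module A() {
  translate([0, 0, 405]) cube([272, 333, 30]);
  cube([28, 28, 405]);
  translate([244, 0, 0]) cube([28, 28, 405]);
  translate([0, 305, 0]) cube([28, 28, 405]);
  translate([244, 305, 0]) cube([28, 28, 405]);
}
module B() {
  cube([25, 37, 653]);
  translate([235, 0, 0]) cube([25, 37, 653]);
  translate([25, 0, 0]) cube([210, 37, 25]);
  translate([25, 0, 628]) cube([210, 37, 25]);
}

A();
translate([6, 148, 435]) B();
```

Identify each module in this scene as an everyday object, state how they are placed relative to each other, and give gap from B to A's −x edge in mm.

The picture frame's min-x is at 6; the stool's min-x is 0; gap = 6 mm.

A is a stool. B is a picture frame. The picture frame is on top of the stool, centred. The gap from the picture frame to the stool's −x edge is 6 mm.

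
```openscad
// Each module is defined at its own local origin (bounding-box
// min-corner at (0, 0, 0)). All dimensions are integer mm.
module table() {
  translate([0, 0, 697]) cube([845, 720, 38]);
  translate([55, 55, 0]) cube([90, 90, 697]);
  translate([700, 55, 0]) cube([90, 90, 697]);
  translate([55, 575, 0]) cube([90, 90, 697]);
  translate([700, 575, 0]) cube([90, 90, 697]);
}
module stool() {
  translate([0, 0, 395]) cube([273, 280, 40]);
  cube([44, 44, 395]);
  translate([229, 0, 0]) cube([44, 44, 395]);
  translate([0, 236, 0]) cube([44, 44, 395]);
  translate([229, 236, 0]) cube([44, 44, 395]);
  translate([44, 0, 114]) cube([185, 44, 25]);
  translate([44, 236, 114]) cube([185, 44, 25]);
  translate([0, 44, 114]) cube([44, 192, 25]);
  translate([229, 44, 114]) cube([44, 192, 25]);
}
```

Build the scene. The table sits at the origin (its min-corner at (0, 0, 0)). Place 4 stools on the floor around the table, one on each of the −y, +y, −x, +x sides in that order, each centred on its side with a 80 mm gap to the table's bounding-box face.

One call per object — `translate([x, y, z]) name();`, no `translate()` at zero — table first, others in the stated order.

table();
translate([286, -360, 0]) stool();
translate([286, 800, 0]) stool();
translate([-353, 220, 0]) stool();
translate([925, 220, 0]) stool();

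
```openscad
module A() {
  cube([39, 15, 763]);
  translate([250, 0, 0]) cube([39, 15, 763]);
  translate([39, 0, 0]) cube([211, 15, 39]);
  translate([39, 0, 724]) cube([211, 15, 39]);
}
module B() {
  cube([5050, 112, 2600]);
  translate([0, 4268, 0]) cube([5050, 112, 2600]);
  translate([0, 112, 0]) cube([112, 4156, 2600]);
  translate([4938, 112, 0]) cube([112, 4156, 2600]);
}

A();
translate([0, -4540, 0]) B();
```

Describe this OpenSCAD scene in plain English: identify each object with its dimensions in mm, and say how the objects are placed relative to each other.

A is a picture frame with a 211×685 mm rectangular opening (x by z) and a uniform 39 mm border on every side. Frame depth is 15 mm along y. It is built from two vertical stiles running the full outside height and two horizontal rails spanning the gap between the stiles.

B is the wall frame of a small rectangular building: four walls, each 2600 mm tall and 112 mm thick, enclosing a footprint 5050 mm (x) by 4380 mm (y) outside-to-outside, with no floor or roof. The front and back walls (the −y and +y sides) span the full width; the two side walls fit between them.

The house frame is on the floor beside the picture frame on its −y side.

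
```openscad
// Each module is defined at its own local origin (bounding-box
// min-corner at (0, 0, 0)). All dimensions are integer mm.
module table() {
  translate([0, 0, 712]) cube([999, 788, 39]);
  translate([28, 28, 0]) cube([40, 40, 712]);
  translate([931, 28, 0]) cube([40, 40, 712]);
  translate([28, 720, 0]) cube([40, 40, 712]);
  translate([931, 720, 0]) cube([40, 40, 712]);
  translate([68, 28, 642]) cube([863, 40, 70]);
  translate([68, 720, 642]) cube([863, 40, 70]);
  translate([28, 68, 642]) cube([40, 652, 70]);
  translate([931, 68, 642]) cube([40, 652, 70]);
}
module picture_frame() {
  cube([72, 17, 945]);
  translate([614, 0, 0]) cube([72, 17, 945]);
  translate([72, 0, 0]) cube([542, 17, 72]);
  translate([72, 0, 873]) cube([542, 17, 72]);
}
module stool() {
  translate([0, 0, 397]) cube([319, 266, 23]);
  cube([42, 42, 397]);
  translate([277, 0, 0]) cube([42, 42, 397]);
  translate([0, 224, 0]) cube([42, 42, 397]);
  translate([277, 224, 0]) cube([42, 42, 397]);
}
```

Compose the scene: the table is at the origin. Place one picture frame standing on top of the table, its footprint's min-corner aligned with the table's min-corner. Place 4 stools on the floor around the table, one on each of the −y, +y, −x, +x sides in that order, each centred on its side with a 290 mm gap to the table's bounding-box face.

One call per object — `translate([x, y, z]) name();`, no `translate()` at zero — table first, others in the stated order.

table();
translate([0, 0, 751]) picture_frame();
translate([340, -556, 0]) stool();
translate([340, 1078, 0]) stool();
translate([-609, 261, 0]) stool();
translate([1289, 261, 0]) stool();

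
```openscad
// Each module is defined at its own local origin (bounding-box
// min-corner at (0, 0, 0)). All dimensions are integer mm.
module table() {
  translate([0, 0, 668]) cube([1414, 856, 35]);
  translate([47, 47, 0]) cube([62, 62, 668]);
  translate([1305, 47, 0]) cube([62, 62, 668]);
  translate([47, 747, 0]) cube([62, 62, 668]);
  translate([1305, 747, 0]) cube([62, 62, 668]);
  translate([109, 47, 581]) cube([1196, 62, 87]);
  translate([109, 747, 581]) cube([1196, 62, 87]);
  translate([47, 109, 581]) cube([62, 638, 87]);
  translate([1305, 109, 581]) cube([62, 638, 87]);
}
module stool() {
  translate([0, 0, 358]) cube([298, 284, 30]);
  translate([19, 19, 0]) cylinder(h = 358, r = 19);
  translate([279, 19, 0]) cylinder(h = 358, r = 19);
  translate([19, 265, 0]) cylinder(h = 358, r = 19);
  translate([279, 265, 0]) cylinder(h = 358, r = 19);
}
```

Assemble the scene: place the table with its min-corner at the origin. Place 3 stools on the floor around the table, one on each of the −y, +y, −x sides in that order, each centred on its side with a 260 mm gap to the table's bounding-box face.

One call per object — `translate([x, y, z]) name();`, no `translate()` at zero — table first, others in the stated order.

table();
translate([558, -544, 0]) stool();
translate([558, 1116, 0]) stool();
translate([-558, 286, 0]) stool();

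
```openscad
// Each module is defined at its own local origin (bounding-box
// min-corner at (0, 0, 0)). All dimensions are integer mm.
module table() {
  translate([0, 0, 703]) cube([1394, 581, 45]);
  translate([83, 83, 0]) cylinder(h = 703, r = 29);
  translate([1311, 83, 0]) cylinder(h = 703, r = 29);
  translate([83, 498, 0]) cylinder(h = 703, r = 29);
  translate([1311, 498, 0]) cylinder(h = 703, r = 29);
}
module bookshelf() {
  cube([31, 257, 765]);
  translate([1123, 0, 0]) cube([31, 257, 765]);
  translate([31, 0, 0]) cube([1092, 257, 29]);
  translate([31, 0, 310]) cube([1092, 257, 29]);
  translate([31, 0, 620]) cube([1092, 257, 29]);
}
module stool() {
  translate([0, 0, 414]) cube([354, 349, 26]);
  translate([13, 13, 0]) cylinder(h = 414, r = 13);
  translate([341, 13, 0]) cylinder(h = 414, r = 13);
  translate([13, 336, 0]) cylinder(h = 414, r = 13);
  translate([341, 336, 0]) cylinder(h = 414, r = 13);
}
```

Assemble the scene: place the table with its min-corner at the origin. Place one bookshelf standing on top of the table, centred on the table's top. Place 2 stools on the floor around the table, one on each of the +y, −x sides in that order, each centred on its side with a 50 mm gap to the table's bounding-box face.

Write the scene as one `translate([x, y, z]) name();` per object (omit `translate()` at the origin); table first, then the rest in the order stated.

table();
translate([120, 162, 748]) bookshelf();
translate([520, 631, 0]) stool();
translate([-404, 116, 0]) stool();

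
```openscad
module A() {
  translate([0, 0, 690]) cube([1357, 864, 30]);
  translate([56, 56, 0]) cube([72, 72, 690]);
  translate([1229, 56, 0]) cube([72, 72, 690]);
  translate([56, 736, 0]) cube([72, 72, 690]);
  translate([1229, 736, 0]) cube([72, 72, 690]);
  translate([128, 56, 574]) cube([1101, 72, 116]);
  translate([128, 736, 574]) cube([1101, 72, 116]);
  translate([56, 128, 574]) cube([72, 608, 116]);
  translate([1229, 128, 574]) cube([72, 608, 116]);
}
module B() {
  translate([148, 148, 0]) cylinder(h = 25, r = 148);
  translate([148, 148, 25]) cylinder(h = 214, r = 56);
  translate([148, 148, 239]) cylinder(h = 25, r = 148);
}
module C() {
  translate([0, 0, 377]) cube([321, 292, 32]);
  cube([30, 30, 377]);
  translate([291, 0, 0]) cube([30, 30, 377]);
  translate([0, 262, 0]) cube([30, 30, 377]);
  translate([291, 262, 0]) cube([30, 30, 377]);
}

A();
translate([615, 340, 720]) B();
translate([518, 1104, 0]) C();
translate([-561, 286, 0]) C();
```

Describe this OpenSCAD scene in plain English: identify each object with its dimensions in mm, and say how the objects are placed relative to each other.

A is a table with a 1357×864 mm rectangular top, 30 mm thick, top surface at z = 720 mm, supported by four 72×72 mm square legs, each inset 56 mm from the nearest pair of top edges, running from the floor. Four apron rails, 72 mm thick and 116 mm tall, run between adjacent legs with their top edges flush with the underside of the top and their outer faces flush with the legs' outer faces.

B is a spool: two coaxial disc flanges of radius 148 mm and thickness 25 mm, joined by a core cylinder of radius 56 mm and height 214 mm. The lower flange rests on z = 0 and the three cylinders share a vertical axis.

C is a four-legged stool. The seat is a 321×292×32 mm slab whose top surface is at z = 409 mm; four square legs, each 30×30 mm in cross-section, run from the floor (z = 0) to the underside of the seat, each flush with a corner of the seat.

The spool is on top of the table. Two stools sit around the table at the +y, −x sides.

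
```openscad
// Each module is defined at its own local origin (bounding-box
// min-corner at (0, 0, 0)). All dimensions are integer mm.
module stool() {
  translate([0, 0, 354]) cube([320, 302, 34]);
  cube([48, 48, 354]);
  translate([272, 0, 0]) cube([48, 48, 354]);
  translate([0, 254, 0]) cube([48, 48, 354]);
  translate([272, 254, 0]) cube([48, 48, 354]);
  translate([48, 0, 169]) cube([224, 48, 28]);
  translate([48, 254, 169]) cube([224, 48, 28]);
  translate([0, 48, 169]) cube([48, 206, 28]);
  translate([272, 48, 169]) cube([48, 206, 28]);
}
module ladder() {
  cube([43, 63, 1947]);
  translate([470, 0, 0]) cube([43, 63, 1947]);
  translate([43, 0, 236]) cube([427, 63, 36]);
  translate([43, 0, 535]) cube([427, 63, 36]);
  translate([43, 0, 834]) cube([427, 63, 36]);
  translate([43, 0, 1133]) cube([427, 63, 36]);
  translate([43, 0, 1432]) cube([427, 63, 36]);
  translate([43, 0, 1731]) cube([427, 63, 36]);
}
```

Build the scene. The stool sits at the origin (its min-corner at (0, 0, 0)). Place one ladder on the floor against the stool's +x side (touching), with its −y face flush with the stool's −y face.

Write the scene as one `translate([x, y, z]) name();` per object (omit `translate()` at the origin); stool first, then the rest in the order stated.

stool();
translate([320, 0, 0]) ladder();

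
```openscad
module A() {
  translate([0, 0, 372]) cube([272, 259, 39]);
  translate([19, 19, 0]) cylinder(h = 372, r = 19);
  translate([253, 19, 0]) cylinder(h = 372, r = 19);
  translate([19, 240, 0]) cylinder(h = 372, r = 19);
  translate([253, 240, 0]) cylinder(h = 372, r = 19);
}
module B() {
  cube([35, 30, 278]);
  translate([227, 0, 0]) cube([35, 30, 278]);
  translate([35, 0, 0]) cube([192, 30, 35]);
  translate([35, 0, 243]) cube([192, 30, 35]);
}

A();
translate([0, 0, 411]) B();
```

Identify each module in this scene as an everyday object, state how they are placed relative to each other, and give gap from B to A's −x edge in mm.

The picture frame's min-x is at 0; the stool's min-x is 0; gap = 0 mm.

A is a stool. B is a picture frame. The picture frame is on top of the stool. The gap from the picture frame to the stool's −x edge is 0 mm.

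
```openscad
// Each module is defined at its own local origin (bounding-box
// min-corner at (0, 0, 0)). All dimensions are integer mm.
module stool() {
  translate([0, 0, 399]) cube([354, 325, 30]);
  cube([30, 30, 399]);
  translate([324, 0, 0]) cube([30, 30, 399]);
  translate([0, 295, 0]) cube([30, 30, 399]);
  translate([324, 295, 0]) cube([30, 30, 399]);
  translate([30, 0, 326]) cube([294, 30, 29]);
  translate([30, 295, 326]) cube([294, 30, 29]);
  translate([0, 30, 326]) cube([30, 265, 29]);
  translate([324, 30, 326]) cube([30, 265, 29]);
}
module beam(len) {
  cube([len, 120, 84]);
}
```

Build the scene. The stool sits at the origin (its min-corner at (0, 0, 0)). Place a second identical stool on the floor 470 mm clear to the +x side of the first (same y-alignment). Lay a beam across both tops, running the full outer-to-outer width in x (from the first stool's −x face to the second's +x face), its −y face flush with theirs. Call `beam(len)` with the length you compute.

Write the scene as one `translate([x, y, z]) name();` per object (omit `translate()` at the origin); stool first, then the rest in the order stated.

stool();
translate([824, 0, 0]) stool();
translate([0, 0, 429]) beam(1178);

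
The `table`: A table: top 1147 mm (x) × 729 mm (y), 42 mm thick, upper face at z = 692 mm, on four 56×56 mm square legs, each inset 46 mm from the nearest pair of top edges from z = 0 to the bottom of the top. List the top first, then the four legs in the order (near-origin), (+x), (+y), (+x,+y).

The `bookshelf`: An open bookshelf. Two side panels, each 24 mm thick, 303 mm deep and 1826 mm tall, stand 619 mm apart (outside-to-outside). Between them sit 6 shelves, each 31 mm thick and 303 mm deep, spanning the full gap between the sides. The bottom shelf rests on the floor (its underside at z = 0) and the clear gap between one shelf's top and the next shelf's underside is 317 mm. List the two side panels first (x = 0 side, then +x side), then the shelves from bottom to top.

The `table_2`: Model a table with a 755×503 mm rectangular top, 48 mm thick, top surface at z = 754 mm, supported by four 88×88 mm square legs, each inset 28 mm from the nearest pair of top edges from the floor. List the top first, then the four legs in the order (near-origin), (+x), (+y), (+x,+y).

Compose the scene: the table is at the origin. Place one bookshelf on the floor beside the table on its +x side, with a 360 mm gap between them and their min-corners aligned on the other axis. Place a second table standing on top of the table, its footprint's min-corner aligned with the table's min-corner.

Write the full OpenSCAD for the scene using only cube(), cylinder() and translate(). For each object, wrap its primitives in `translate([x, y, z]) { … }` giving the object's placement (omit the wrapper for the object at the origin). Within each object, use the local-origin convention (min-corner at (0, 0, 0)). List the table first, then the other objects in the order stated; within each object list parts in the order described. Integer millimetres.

translate([0, 0, 650]) cube([1147, 729, 42]);
translate([46, 46, 0]) cube([56, 56, 650]);
translate([1045, 46, 0]) cube([56, 56, 650]);
translate([46, 627, 0]) cube([56, 56, 650]);
translate([1045, 627, 0]) cube([56, 56, 650]);
translate([1507, 0, 0]) {
  cube([24, 303, 1826]);
  translate([595, 0, 0]) cube([24, 303, 1826]);
  translate([24, 0, 0]) cube([571, 303, 31]);
  translate([24, 0, 348]) cube([571, 303, 31]);
  translate([24, 0, 696]) cube([571, 303, 31]);
  translate([24, 0, 1044]) cube([571, 303, 31]);
  translate([24, 0, 1392]) cube([571, 303, 31]);
  translate([24, 0, 1740]) cube([571, 303, 31]);
}
translate([0, 0, 692]) {
  translate([0, 0, 706]) cube([755, 503, 48]);
  translate([28, 28, 0]) cube([88, 88, 706]);
  translate([639, 28, 0]) cube([88, 88, 706]);
  translate([28, 387, 0]) cube([88, 88, 706]);
  translate([639, 387, 0]) cube([88, 88, 706]);
}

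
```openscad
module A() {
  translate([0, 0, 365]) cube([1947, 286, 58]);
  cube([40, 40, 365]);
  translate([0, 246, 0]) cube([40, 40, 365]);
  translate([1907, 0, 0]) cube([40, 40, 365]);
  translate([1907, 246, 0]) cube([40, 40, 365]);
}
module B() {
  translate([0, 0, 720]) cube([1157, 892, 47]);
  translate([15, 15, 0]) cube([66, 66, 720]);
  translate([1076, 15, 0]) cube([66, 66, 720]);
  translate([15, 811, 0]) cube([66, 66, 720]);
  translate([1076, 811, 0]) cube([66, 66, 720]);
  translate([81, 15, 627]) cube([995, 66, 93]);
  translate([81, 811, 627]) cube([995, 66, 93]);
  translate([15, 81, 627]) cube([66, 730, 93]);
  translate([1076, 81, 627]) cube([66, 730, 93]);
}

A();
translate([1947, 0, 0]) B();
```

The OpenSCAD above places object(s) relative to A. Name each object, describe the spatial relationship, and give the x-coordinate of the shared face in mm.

The bench's +x face and the table's −x face are both at x = 1947 mm.

A is a bench. B is a table. The table is against the bench's +x side, with their −y faces flush. The x-coordinate of the shared face is 1947 mm.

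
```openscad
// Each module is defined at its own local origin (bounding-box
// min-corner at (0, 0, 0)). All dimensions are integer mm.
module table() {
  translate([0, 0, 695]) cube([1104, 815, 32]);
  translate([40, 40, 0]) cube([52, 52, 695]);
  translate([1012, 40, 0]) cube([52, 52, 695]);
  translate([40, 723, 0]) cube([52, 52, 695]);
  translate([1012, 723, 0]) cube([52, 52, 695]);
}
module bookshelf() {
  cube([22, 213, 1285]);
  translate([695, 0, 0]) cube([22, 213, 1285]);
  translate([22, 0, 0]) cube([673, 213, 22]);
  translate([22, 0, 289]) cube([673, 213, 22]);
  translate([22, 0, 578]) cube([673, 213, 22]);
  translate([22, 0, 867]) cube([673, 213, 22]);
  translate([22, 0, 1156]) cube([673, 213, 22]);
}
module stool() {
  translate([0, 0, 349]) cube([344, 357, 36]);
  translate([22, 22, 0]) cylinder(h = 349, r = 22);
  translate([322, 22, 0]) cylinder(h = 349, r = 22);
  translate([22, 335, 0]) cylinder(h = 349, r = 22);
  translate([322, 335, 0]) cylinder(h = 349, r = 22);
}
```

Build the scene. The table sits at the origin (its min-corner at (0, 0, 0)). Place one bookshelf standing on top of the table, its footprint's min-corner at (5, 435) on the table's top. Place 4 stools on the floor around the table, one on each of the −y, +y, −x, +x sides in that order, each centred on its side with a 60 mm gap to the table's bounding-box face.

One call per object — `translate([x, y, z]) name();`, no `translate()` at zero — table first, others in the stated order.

table();
translate([5, 435, 727]) bookshelf();
translate([380, -417, 0]) stool();
translate([380, 875, 0]) stool();
translate([-404, 229, 0]) stool();
translate([1164, 229, 0]) stool();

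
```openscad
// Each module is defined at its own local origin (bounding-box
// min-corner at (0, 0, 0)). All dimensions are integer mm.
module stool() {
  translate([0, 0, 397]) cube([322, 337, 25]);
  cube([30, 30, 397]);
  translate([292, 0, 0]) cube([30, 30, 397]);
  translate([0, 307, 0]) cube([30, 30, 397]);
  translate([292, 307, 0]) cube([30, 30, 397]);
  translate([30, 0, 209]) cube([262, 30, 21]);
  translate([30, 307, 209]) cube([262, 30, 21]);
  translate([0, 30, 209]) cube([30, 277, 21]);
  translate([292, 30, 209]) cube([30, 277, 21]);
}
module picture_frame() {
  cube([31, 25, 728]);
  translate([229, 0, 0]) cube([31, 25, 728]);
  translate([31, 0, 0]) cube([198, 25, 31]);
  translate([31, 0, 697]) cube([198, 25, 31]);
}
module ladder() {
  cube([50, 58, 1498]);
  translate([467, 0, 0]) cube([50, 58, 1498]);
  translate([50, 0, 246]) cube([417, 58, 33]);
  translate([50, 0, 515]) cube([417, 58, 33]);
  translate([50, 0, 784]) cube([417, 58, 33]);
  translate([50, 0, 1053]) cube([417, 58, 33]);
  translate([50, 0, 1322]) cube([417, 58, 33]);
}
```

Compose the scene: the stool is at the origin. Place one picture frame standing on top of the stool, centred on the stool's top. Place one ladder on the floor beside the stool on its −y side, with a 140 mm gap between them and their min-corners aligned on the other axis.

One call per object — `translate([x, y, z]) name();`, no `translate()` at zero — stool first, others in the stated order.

stool();
translate([31, 156, 422]) picture_frame();
translate([0, -198, 0]) ladder();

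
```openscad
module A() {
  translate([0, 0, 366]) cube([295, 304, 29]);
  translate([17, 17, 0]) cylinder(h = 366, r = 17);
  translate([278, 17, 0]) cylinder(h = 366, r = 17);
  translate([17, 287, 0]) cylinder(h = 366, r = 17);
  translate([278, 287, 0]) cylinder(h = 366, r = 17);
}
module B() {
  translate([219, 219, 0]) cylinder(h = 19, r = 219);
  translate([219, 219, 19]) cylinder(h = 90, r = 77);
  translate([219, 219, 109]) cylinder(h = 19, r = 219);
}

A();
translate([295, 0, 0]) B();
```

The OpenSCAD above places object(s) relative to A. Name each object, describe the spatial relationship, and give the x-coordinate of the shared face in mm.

The stool's +x face and the spool's −x face are both at x = 295 mm.

A is a stool. B is a spool. The spool is against the stool's +x side, with their −y faces flush. The x-coordinate of the shared face is 295 mm.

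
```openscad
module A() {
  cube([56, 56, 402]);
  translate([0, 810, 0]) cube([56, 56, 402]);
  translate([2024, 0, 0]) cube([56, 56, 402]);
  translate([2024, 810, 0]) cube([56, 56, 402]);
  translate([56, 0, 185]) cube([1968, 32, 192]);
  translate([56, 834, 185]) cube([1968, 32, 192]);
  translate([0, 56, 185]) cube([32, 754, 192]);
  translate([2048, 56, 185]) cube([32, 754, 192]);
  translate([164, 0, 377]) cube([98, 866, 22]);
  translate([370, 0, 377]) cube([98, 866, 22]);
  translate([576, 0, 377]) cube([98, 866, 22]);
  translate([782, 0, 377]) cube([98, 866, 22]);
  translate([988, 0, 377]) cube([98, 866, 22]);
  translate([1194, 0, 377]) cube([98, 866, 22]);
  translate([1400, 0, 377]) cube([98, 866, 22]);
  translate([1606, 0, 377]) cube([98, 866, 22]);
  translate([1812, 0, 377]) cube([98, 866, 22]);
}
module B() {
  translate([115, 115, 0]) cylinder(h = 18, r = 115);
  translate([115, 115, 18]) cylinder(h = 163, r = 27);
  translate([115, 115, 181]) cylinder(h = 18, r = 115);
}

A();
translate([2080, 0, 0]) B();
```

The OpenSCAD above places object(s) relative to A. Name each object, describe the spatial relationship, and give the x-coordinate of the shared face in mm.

A is a bed frame. B is a spool. The spool is against the bed frame's +x side, with their −y faces flush. The x-coordinate of the shared face is 2080 mm.

The bed frame's +x face and the spool's −x face are both at x = 2080 mm.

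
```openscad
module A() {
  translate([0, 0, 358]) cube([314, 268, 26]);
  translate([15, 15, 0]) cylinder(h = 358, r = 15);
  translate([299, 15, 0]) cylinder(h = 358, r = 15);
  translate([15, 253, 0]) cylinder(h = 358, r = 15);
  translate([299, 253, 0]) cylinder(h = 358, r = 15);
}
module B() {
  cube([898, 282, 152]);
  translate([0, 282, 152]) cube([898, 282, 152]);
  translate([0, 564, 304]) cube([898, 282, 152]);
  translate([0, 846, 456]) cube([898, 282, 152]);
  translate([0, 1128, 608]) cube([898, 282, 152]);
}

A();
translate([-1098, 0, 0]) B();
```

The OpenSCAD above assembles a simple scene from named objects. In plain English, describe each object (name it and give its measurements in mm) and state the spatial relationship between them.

A is a four-legged stool. The seat is a 314×268×26 mm slab whose top surface is at z = 384 mm; four round legs, each 30 mm in diameter, run from the floor (z = 0) to the underside of the seat, each leg's axis is inset half a diameter from the nearest pair of seat edges (so the leg's bounding box is flush with the corner).

B is a run of 5 identical solid stair steps. Each tread is 898×282 mm and each step block is 152 mm high. Step 1 rests on the floor; step k is offset from step 1 by (k−1)×282 mm in y and (k−1)×152 mm in z.

The staircase is on the floor beside the stool on its −x side.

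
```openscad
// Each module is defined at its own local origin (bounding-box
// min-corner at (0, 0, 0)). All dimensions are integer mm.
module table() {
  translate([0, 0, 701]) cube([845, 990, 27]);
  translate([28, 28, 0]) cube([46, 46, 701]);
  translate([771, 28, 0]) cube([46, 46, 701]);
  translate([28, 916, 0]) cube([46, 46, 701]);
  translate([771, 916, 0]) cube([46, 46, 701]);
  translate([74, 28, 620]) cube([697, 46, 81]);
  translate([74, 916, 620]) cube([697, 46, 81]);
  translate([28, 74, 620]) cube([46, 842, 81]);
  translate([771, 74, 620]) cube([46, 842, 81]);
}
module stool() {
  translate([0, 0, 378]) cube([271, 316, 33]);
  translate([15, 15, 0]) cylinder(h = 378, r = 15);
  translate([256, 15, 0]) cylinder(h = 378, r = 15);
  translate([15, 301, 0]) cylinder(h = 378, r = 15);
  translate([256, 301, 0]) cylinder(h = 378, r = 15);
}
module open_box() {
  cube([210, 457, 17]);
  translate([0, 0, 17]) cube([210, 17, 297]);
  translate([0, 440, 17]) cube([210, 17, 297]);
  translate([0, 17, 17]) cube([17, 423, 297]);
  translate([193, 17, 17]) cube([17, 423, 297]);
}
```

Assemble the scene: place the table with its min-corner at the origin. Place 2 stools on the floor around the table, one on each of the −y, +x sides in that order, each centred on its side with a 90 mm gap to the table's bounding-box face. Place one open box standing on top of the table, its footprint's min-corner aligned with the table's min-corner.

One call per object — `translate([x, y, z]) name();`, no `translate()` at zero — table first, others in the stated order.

table();
translate([287, -406, 0]) stool();
translate([935, 337, 0]) stool();
translate([0, 0, 728]) open_box();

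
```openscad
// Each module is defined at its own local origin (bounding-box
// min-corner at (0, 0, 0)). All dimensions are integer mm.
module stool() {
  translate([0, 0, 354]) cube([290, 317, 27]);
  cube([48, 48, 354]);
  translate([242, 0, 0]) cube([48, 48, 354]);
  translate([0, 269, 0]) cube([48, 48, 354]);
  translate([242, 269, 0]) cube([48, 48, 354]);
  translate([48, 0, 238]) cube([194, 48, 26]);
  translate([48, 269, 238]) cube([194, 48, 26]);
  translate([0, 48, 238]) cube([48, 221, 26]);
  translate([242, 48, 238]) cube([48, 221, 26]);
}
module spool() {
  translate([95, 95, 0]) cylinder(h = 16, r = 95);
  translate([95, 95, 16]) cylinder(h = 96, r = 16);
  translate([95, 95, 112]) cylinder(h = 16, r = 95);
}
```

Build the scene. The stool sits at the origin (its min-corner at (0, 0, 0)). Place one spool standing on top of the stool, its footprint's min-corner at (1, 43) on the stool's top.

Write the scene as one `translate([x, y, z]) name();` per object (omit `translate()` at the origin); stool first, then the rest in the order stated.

stool();
translate([1, 43, 381]) spool();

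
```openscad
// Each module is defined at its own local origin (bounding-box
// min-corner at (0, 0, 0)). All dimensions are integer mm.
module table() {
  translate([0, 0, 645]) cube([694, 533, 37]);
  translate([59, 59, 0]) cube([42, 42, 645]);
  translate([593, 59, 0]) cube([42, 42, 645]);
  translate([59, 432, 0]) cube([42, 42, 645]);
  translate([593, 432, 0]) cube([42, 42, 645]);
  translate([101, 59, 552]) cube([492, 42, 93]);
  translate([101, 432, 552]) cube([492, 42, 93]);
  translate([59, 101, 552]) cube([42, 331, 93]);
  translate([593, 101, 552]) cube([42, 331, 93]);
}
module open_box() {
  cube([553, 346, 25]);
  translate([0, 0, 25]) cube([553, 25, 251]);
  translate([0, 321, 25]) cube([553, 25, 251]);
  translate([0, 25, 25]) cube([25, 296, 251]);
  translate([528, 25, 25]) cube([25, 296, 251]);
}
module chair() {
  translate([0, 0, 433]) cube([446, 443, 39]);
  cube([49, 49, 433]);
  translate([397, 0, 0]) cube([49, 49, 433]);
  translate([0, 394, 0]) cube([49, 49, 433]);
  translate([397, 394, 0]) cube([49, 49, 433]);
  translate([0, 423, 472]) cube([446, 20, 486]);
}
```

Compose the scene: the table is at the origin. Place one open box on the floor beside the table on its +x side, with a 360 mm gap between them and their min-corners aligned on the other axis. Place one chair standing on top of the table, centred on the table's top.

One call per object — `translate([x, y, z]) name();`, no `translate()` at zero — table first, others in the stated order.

table();
translate([1054, 0, 0]) open_box();
translate([124, 45, 682]) chair();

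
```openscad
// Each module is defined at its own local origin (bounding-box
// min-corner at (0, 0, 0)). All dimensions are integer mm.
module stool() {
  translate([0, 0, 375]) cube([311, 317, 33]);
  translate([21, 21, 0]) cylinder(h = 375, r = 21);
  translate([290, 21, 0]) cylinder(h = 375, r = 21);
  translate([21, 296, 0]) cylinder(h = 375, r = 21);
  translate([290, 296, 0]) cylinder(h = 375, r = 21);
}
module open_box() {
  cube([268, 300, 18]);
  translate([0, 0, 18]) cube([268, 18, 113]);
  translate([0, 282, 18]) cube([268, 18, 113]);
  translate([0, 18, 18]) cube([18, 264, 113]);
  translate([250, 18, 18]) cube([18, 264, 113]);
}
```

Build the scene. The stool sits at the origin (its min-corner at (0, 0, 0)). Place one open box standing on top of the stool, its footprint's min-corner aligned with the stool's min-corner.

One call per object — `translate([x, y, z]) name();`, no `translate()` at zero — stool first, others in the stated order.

stool();
translate([0, 0, 408]) open_box();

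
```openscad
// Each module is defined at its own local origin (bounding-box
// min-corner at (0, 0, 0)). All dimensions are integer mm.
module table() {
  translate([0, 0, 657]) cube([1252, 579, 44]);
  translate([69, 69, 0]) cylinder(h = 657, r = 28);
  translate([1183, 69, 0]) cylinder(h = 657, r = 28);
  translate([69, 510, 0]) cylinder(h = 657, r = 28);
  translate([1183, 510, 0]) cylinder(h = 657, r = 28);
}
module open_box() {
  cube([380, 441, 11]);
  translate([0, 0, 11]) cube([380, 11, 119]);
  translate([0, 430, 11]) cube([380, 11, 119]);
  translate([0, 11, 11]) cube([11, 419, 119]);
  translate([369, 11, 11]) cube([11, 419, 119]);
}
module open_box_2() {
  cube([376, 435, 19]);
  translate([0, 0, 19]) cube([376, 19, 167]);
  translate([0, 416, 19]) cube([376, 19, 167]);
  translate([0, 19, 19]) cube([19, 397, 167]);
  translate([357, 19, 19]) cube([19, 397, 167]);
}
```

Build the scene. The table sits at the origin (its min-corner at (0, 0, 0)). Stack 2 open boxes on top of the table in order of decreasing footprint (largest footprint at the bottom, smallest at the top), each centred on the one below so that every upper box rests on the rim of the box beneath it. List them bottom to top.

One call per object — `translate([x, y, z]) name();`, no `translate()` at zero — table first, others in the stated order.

table();
translate([436, 69, 701]) open_box();
translate([438, 72, 831]) open_box_2();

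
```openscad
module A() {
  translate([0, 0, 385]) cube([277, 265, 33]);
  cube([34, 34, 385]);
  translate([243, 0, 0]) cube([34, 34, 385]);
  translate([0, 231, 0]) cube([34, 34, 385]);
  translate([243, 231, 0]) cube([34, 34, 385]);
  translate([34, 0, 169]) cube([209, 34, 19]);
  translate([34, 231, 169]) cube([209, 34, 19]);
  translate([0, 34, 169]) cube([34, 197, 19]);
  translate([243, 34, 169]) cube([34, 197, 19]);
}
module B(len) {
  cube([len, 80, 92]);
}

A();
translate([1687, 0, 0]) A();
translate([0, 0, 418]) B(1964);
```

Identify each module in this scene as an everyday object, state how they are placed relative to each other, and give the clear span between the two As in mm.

A is a stool. B is a beam. A beam spans the tops of two stools. The clear span between the two stools is 1410 mm.

Second stool starts at x = 1687; first ends at x = 277; clear span = 1687 − 277 = 1410 mm.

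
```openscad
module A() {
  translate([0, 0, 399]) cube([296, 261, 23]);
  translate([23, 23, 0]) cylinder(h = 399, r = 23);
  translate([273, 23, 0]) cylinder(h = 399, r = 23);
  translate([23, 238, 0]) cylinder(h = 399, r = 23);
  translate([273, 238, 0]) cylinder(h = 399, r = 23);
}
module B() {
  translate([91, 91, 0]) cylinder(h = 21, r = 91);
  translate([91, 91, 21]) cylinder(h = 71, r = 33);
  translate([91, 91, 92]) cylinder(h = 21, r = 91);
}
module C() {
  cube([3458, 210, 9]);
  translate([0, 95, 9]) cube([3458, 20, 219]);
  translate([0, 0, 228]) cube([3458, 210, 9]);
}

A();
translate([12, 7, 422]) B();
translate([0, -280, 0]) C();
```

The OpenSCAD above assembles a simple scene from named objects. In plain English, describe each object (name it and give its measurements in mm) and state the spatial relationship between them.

A is a simple wooden stool: a rectangular seat 296 mm (x) by 261 mm (y), 23 mm thick, top face at z = 422 mm, on four round legs, each 46 mm in diameter. The legs rest on z = 0, each leg's axis is inset half a diameter from the nearest pair of seat edges (so the leg's bounding box is flush with the corner).

B is a spool: two coaxial disc flanges of radius 91 mm and thickness 21 mm, joined by a core cylinder of radius 33 mm and height 71 mm. The lower flange rests on z = 0 and the three cylinders share a vertical axis.

C is an I-beam lying along x, 3458 mm long. Overall section height 237 mm. Two flanges 210 mm wide (y) and 9 mm thick, one on the floor and one at the top; a web 20 mm thick runs between them, centred on the flange width.

The spool is on top of the stool. The I-beam is on the floor beside the stool on its −y side.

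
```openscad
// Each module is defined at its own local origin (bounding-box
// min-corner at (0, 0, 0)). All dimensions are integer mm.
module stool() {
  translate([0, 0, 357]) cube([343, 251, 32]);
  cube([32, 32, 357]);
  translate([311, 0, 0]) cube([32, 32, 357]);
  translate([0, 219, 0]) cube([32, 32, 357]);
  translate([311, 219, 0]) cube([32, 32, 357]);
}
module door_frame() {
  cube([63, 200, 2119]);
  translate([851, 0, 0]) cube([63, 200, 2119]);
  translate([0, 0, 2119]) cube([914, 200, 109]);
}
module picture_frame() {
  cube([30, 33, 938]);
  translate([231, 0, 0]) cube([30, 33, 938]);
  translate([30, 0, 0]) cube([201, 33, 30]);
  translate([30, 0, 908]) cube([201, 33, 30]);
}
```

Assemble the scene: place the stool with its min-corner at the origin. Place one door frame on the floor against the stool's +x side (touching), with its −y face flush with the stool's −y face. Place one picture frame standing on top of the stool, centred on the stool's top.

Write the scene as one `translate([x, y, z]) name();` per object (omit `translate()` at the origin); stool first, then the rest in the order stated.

stool();
translate([343, 0, 0]) door_frame();
translate([41, 109, 389]) picture_frame();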